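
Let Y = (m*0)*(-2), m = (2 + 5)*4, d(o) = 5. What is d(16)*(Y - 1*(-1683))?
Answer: 8415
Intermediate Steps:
m = 28 (m = 7*4 = 28)
Y = 0 (Y = (28*0)*(-2) = 0*(-2) = 0)
d(16)*(Y - 1*(-1683)) = 5*(0 - 1*(-1683)) = 5*(0 + 1683) = 5*1683 = 8415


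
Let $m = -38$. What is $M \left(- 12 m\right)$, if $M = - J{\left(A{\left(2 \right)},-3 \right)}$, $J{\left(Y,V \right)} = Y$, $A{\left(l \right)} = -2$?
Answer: $912$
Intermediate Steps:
$M = 2$ ($M = \left(-1\right) \left(-2\right) = 2$)
$M \left(- 12 m\right) = 2 \left(\left(-12\right) \left(-38\right)\right) = 2 \cdot 456 = 912$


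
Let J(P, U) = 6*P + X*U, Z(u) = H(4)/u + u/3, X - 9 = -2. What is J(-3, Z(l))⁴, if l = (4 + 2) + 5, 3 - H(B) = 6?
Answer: 1303210000/1185921 ≈ 1098.9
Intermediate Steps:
X = 7 (X = 9 - 2 = 7)
H(B) = -3 (H(B) = 3 - 1*6 = 3 - 6 = -3)
l = 11 (l = 6 + 5 = 11)
Z(u) = -3/u + u/3
J(P, U) = 6*P + 7*U
J(-3, Z(l))⁴ = (6*(-3) + 7*(-3/11 + (⅓)*11))⁴ = (-18 + 7*(-3*1/11 + 11/3))⁴ = (-18 + 7*(-3/11 + 11/3))⁴ = (-18 + 7*(112/33))⁴ = (-18 + 784/33)⁴ = (190/33)⁴ = 1303210000/1185921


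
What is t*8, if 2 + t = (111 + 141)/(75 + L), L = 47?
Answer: 32/61 ≈ 0.52459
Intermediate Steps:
t = 4/61 (t = -2 + (111 + 141)/(75 + 47) = -2 + 252/122 = -2 + 252*(1/122) = -2 + 126/61 = 4/61 ≈ 0.065574)
t*8 = (4/61)*8 = 32/61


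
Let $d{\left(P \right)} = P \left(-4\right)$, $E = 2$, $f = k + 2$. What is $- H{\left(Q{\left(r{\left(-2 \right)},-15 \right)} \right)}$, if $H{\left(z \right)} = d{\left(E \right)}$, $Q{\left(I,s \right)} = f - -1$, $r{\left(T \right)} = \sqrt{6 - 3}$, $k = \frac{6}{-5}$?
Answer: $8$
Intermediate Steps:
$k = - \frac{6}{5}$ ($k = 6 \left(- \frac{1}{5}\right) = - \frac{6}{5} \approx -1.2$)
$f = \frac{4}{5}$ ($f = - \frac{6}{5} + 2 = \frac{4}{5} \approx 0.8$)
$r{\left(T \right)} = \sqrt{3}$
$d{\left(P \right)} = - 4 P$
$Q{\left(I,s \right)} = \frac{9}{5}$ ($Q{\left(I,s \right)} = \frac{4}{5} - -1 = \frac{4}{5} + 1 = \frac{9}{5}$)
$H{\left(z \right)} = -8$ ($H{\left(z \right)} = \left(-4\right) 2 = -8$)
$- H{\left(Q{\left(r{\left(-2 \right)},-15 \right)} \right)} = \left(-1\right) \left(-8\right) = 8$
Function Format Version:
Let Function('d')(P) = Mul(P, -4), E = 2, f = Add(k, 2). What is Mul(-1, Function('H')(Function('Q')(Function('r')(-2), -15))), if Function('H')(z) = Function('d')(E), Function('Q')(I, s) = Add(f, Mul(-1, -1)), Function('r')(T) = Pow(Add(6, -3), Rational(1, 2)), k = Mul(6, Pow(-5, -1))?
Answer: 8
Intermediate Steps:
k = Rational(-6, 5) (k = Mul(6, Rational(-1, 5)) = Rational(-6, 5) ≈ -1.2000)
f = Rational(4, 5) (f = Add(Rational(-6, 5), 2) = Rational(4, 5) ≈ 0.80000)
Function('r')(T) = Pow(3, Rational(1, 2))
Function('d')(P) = Mul(-4, P)
Function('Q')(I, s) = Rational(9, 5) (Function('Q')(I, s) = Add(Rational(4, 5), Mul(-1, -1)) = Add(Rational(4, 5), 1) = Rational(9, 5))
Function('H')(z) = -8 (Function('H')(z) = Mul(-4, 2) = -8)
Mul(-1, Function('H')(Function('Q')(Function('r')(-2), -15))) = Mul(-1, -8) = 8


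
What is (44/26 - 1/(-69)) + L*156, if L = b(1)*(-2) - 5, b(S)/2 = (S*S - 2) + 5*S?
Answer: -2937041/897 ≈ -3274.3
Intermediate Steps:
b(S) = -4 + 2*S² + 10*S (b(S) = 2*((S*S - 2) + 5*S) = 2*((S² - 2) + 5*S) = 2*((-2 + S²) + 5*S) = 2*(-2 + S² + 5*S) = -4 + 2*S² + 10*S)
L = -21 (L = (-4 + 2*1² + 10*1)*(-2) - 5 = (-4 + 2*1 + 10)*(-2) - 5 = (-4 + 2 + 10)*(-2) - 5 = 8*(-2) - 5 = -16 - 5 = -21)
(44/26 - 1/(-69)) + L*156 = (44/26 - 1/(-69)) - 21*156 = (44*(1/26) - 1*(-1/69)) - 3276 = (22/13 + 1/69) - 3276 = 1531/897 - 3276 = -2937041/897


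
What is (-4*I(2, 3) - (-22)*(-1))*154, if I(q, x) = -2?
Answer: -2156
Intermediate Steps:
(-4*I(2, 3) - (-22)*(-1))*154 = (-4*(-2) - (-22)*(-1))*154 = (8 - 1*22)*154 = (8 - 22)*154 = -14*154 = -2156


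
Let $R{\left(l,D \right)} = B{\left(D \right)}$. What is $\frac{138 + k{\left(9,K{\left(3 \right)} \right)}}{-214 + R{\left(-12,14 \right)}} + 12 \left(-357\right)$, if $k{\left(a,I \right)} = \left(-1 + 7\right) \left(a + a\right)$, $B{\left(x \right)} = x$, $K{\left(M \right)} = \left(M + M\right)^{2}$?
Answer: $- \frac{428523}{100} \approx -4285.2$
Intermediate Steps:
$K{\left(M \right)} = 4 M^{2}$ ($K{\left(M \right)} = \left(2 M\right)^{2} = 4 M^{2}$)
$k{\left(a,I \right)} = 12 a$ ($k{\left(a,I \right)} = 6 \cdot 2 a = 12 a$)
$R{\left(l,D \right)} = D$
$\frac{138 + k{\left(9,K{\left(3 \right)} \right)}}{-214 + R{\left(-12,14 \right)}} + 12 \left(-357\right) = \frac{138 + 12 \cdot 9}{-214 + 14} + 12 \left(-357\right) = \frac{138 + 108}{-200} - 4284 = 246 \left(- \frac{1}{200}\right) - 4284 = - \frac{123}{100} - 4284 = - \frac{428523}{100}$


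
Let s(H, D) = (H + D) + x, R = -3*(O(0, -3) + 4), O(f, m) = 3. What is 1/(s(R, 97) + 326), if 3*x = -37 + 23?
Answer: 3/1192 ≈ 0.0025168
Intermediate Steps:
x = -14/3 (x = (-37 + 23)/3 = (1/3)*(-14) = -14/3 ≈ -4.6667)
R = -21 (R = -3*(3 + 4) = -3*7 = -21)
s(H, D) = -14/3 + D + H (s(H, D) = (H + D) - 14/3 = (D + H) - 14/3 = -14/3 + D + H)
1/(s(R, 97) + 326) = 1/((-14/3 + 97 - 21) + 326) = 1/(214/3 + 326) = 1/(1192/3) = 3/1192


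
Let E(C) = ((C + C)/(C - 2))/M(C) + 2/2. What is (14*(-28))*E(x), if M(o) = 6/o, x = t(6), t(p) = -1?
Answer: -3136/9 ≈ -348.44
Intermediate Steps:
x = -1
E(C) = 1 + C**2/(3*(-2 + C)) (E(C) = ((C + C)/(C - 2))/((6/C)) + 2/2 = ((2*C)/(-2 + C))*(C/6) + 2*(1/2) = (2*C/(-2 + C))*(C/6) + 1 = C**2/(3*(-2 + C)) + 1 = 1 + C**2/(3*(-2 + C)))
(14*(-28))*E(x) = (14*(-28))*((-6 - (3 - 1))/(3*(-2 - 1))) = -392*(-6 - 1*2)/(3*(-3)) = -392*(-1)*(-6 - 2)/(3*3) = -392*(-1)*(-8)/(3*3) = -392*8/9 = -3136/9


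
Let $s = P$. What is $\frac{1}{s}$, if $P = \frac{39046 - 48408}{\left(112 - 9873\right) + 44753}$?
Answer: $- \frac{17496}{4681} \approx -3.7377$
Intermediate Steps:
$P = - \frac{4681}{17496}$ ($P = - \frac{9362}{\left(112 - 9873\right) + 44753} = - \frac{9362}{-9761 + 44753} = - \frac{9362}{34992} = \left(-9362\right) \frac{1}{34992} = - \frac{4681}{17496} \approx -0.26755$)
$s = - \frac{4681}{17496} \approx -0.26755$
$\frac{1}{s} = \frac{1}{- \frac{4681}{17496}} = - \frac{17496}{4681}$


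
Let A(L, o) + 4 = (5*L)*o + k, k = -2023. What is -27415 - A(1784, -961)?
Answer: 8546732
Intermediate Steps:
A(L, o) = -2027 + 5*L*o (A(L, o) = -4 + ((5*L)*o - 2023) = -4 + (5*L*o - 2023) = -4 + (-2023 + 5*L*o) = -2027 + 5*L*o)
-27415 - A(1784, -961) = -27415 - (-2027 + 5*1784*(-961)) = -27415 - (-2027 - 8572120) = -27415 - 1*(-8574147) = -27415 + 8574147 = 8546732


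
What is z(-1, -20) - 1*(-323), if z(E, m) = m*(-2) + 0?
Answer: 363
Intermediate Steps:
z(E, m) = -2*m (z(E, m) = -2*m + 0 = -2*m)
z(-1, -20) - 1*(-323) = -2*(-20) - 1*(-323) = 40 + 323 = 363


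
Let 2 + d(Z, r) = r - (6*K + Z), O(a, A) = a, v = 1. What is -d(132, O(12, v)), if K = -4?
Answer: 98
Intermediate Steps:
d(Z, r) = 22 + r - Z (d(Z, r) = -2 + (r - (6*(-4) + Z)) = -2 + (r - (-24 + Z)) = -2 + (r + (24 - Z)) = -2 + (24 + r - Z) = 22 + r - Z)
-d(132, O(12, v)) = -(22 + 12 - 1*132) = -(22 + 12 - 132) = -1*(-98) = 98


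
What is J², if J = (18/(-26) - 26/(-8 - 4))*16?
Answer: 846400/1521 ≈ 556.48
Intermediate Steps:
J = 920/39 (J = (18*(-1/26) - 26/(-12))*16 = (-9/13 - 26*(-1/12))*16 = (-9/13 + 13/6)*16 = (115/78)*16 = 920/39 ≈ 23.590)
J² = (920/39)² = 846400/1521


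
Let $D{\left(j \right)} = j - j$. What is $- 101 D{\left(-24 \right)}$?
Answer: $0$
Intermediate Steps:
$D{\left(j \right)} = 0$
$- 101 D{\left(-24 \right)} = \left(-101\right) 0 = 0$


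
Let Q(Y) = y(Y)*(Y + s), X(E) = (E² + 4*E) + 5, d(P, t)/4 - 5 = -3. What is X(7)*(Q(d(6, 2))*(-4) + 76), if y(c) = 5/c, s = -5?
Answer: 5617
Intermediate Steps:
d(P, t) = 8 (d(P, t) = 20 + 4*(-3) = 20 - 12 = 8)
X(E) = 5 + E² + 4*E
Q(Y) = 5*(-5 + Y)/Y (Q(Y) = (5/Y)*(Y - 5) = (5/Y)*(-5 + Y) = 5*(-5 + Y)/Y)
X(7)*(Q(d(6, 2))*(-4) + 76) = (5 + 7² + 4*7)*((5 - 25/8)*(-4) + 76) = (5 + 49 + 28)*((5 - 25*⅛)*(-4) + 76) = 82*((5 - 25/8)*(-4) + 76) = 82*((15/8)*(-4) + 76) = 82*(-15/2 + 76) = 82*(137/2) = 5617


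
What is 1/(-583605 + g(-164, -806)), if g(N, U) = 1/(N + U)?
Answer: -970/566096851 ≈ -1.7135e-6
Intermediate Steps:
1/(-583605 + g(-164, -806)) = 1/(-583605 + 1/(-164 - 806)) = 1/(-583605 + 1/(-970)) = 1/(-583605 - 1/970) = 1/(-566096851/970) = -970/566096851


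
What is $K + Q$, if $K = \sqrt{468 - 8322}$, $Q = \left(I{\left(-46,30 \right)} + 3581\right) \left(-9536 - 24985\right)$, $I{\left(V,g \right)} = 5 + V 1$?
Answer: $-122204340 + i \sqrt{7854} \approx -1.222 \cdot 10^{8} + 88.623 i$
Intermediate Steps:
$I{\left(V,g \right)} = 5 + V$
$Q = -122204340$ ($Q = \left(\left(5 - 46\right) + 3581\right) \left(-9536 - 24985\right) = \left(-41 + 3581\right) \left(-34521\right) = 3540 \left(-34521\right) = -122204340$)
$K = i \sqrt{7854}$ ($K = \sqrt{-7854} = i \sqrt{7854} \approx 88.623 i$)
$K + Q = i \sqrt{7854} - 122204340 = -122204340 + i \sqrt{7854}$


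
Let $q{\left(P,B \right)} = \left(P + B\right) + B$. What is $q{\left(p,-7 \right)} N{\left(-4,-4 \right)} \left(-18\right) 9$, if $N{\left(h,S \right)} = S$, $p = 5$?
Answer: $-5832$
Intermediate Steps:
$q{\left(P,B \right)} = P + 2 B$ ($q{\left(P,B \right)} = \left(B + P\right) + B = P + 2 B$)
$q{\left(p,-7 \right)} N{\left(-4,-4 \right)} \left(-18\right) 9 = \left(5 + 2 \left(-7\right)\right) \left(-4\right) \left(-18\right) 9 = \left(5 - 14\right) 72 \cdot 9 = \left(-9\right) 648 = -5832$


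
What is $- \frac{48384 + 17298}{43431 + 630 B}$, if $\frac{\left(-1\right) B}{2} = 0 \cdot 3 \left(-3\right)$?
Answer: $- \frac{21894}{14477} \approx -1.5123$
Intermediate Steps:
$B = 0$ ($B = - 2 \cdot 0 \cdot 3 \left(-3\right) = - 2 \cdot 0 \left(-3\right) = \left(-2\right) 0 = 0$)
$- \frac{48384 + 17298}{43431 + 630 B} = - \frac{48384 + 17298}{43431 + 630 \cdot 0} = - \frac{65682}{43431 + 0} = - \frac{65682}{43431} = \left(-1\right) \frac{21894}{14477} = - \frac{21894}{14477}$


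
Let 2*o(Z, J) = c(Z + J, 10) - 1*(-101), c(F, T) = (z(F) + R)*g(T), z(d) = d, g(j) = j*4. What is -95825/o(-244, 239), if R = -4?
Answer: 191650/259 ≈ 739.96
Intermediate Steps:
g(j) = 4*j
c(F, T) = 4*T*(-4 + F) (c(F, T) = (F - 4)*(4*T) = (-4 + F)*(4*T) = 4*T*(-4 + F))
o(Z, J) = -59/2 + 20*J + 20*Z (o(Z, J) = (4*10*(-4 + (Z + J)) - 1*(-101))/2 = (4*10*(-4 + (J + Z)) + 101)/2 = (4*10*(-4 + J + Z) + 101)/2 = ((-160 + 40*J + 40*Z) + 101)/2 = (-59 + 40*J + 40*Z)/2 = -59/2 + 20*J + 20*Z)
-95825/o(-244, 239) = -95825/(-59/2 + 20*239 + 20*(-244)) = -95825/(-59/2 + 4780 - 4880) = -95825/(-259/2) = -95825*(-2/259) = 191650/259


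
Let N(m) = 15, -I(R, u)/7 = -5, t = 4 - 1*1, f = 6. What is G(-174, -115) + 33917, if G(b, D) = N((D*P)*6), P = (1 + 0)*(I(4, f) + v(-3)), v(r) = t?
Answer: 33932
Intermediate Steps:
t = 3 (t = 4 - 1 = 3)
I(R, u) = 35 (I(R, u) = -7*(-5) = 35)
v(r) = 3
P = 38 (P = (1 + 0)*(35 + 3) = 1*38 = 38)
G(b, D) = 15
G(-174, -115) + 33917 = 15 + 33917 = 33932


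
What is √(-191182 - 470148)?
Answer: I*√661330 ≈ 813.22*I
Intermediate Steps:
√(-191182 - 470148) = √(-661330) = I*√661330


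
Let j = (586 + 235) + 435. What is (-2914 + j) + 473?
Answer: -1185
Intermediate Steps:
j = 1256 (j = 821 + 435 = 1256)
(-2914 + j) + 473 = (-2914 + 1256) + 473 = -1658 + 473 = -1185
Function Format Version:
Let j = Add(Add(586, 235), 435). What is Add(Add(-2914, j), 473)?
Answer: -1185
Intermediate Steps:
j = 1256 (j = Add(821, 435) = 1256)
Add(Add(-2914, j), 473) = Add(Add(-2914, 1256), 473) = Add(-1658, 473) = -1185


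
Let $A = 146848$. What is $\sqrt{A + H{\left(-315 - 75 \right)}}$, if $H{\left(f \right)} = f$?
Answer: $\sqrt{146458} \approx 382.7$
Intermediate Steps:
$\sqrt{A + H{\left(-315 - 75 \right)}} = \sqrt{146848 - 390} = \sqrt{146458}$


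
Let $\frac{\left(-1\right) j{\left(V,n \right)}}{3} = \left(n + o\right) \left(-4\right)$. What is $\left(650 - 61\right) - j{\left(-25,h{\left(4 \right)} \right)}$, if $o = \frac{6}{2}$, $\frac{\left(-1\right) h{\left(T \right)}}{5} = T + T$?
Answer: $1033$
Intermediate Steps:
$h{\left(T \right)} = - 10 T$ ($h{\left(T \right)} = - 5 \left(T + T\right) = - 5 \cdot 2 T = - 10 T$)
$o = 3$ ($o = 6 \cdot \frac{1}{2} = 3$)
$j{\left(V,n \right)} = 36 + 12 n$ ($j{\left(V,n \right)} = - 3 \left(n + 3\right) \left(-4\right) = - 3 \left(3 + n\right) \left(-4\right) = - 3 \left(-12 - 4 n\right) = 36 + 12 n$)
$\left(650 - 61\right) - j{\left(-25,h{\left(4 \right)} \right)} = \left(650 - 61\right) - \left(36 + 12 \left(\left(-10\right) 4\right)\right) = 589 - \left(36 + 12 \left(-40\right)\right) = 589 - \left(36 - 480\right) = 589 - -444 = 589 + 444 = 1033$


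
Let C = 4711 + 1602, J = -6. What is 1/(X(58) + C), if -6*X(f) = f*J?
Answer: 1/6371 ≈ 0.00015696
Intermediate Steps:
X(f) = f (X(f) = -f*(-6)/6 = -(-1)*f = f)
C = 6313
1/(X(58) + C) = 1/(58 + 6313) = 1/6371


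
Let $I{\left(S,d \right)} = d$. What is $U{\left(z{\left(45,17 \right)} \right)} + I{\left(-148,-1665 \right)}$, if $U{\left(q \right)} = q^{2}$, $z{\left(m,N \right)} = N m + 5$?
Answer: $591235$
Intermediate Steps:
$z{\left(m,N \right)} = 5 + N m$
$U{\left(z{\left(45,17 \right)} \right)} + I{\left(-148,-1665 \right)} = \left(5 + 17 \cdot 45\right)^{2} - 1665 = \left(5 + 765\right)^{2} - 1665 = 770^{2} - 1665 = 592900 - 1665 = 591235$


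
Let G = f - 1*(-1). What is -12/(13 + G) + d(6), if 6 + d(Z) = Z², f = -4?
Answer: 144/5 ≈ 28.800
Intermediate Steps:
G = -3 (G = -4 - 1*(-1) = -4 + 1 = -3)
d(Z) = -6 + Z²
-12/(13 + G) + d(6) = -12/(13 - 3) + (-6 + 6²) = -12/10 + (-6 + 36) = -12*⅒ + 30 = -6/5 + 30 = 144/5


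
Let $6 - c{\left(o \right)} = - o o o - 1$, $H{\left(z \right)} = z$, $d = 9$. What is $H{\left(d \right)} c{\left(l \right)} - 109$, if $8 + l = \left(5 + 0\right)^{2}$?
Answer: $44171$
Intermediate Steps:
$l = 17$ ($l = -8 + \left(5 + 0\right)^{2} = -8 + 5^{2} = -8 + 25 = 17$)
$c{\left(o \right)} = 7 + o^{3}$ ($c{\left(o \right)} = 6 - \left(- o o o - 1\right) = 6 - \left(- o^{2} o - 1\right) = 6 - \left(- o^{3} - 1\right) = 6 - \left(-1 - o^{3}\right) = 6 + \left(1 + o^{3}\right) = 7 + o^{3}$)
$H{\left(d \right)} c{\left(l \right)} - 109 = 9 \left(7 + 17^{3}\right) - 109 = 9 \left(7 + 4913\right) - 109 = 9 \cdot 4920 - 109 = 44280 - 109 = 44171$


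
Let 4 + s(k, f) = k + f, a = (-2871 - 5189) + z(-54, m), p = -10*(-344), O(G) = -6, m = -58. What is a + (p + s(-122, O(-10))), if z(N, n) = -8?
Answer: -4760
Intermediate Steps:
p = 3440
a = -8068 (a = (-2871 - 5189) - 8 = -8060 - 8 = -8068)
s(k, f) = -4 + f + k (s(k, f) = -4 + (k + f) = -4 + (f + k) = -4 + f + k)
a + (p + s(-122, O(-10))) = -8068 + (3440 + (-4 - 6 - 122)) = -8068 + (3440 - 132) = -8068 + 3308 = -4760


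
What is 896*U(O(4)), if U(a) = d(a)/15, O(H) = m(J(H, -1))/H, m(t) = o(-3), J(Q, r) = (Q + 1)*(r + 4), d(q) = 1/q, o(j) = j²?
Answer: 3584/135 ≈ 26.548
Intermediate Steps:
J(Q, r) = (1 + Q)*(4 + r)
m(t) = 9 (m(t) = (-3)² = 9)
O(H) = 9/H
U(a) = 1/(15*a) (U(a) = 1/(a*15) = (1/15)/a = 1/(15*a))
896*U(O(4)) = 896*(1/(15*((9/4)))) = 896*(1/(15*((9*(¼))))) = 896*(1/(15*(9/4))) = 896*((1/15)*(4/9)) = 896*(4/135) = 3584/135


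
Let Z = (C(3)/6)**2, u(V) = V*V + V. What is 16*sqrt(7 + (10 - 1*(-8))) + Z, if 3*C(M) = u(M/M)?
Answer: 6481/81 ≈ 80.012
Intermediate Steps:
u(V) = V + V**2 (u(V) = V**2 + V = V + V**2)
C(M) = 2/3 (C(M) = ((M/M)*(1 + M/M))/3 = (1*(1 + 1))/3 = (1*2)/3 = (1/3)*2 = 2/3)
Z = 1/81 (Z = ((2/3)/6)**2 = ((2/3)*(1/6))**2 = (1/9)**2 = 1/81 ≈ 0.012346)
16*sqrt(7 + (10 - 1*(-8))) + Z = 16*sqrt(7 + (10 - 1*(-8))) + 1/81 = 16*sqrt(7 + (10 + 8)) + 1/81 = 16*sqrt(7 + 18) + 1/81 = 16*sqrt(25) + 1/81 = 16*5 + 1/81 = 80 + 1/81 = 6481/81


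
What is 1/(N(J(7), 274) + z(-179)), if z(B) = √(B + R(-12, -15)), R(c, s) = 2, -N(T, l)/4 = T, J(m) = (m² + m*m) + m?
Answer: -140/58859 - I*√177/176577 ≈ -0.0023786 - 7.5345e-5*I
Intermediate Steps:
J(m) = m + 2*m² (J(m) = (m² + m²) + m = 2*m² + m = m + 2*m²)
N(T, l) = -4*T
z(B) = √(2 + B) (z(B) = √(B + 2) = √(2 + B))
1/(N(J(7), 274) + z(-179)) = 1/(-28*(1 + 2*7) + √(2 - 179)) = 1/(-28*(1 + 14) + √(-177)) = 1/(-28*15 + I*√177) = 1/(-4*105 + I*√177) = 1/(-420 + I*√177)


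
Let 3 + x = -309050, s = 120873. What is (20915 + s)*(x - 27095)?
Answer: -47661752624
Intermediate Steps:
x = -309053 (x = -3 - 309050 = -309053)
(20915 + s)*(x - 27095) = (20915 + 120873)*(-309053 - 27095) = 141788*(-336148) = -47661752624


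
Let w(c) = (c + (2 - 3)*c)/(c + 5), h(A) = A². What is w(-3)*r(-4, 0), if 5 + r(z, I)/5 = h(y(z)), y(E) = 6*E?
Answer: 0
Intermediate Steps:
r(z, I) = -25 + 180*z² (r(z, I) = -25 + 5*(6*z)² = -25 + 5*(36*z²) = -25 + 180*z²)
w(c) = 0 (w(c) = (c - c)/(5 + c) = 0/(5 + c) = 0)
w(-3)*r(-4, 0) = 0*(-25 + 180*(-4)²) = 0*(-25 + 180*16) = 0*(-25 + 2880) = 0*2855 = 0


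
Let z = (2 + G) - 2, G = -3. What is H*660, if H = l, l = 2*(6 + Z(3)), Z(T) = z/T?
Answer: 6600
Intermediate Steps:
z = -3 (z = (2 - 3) - 2 = -1 - 2 = -3)
Z(T) = -3/T
l = 10 (l = 2*(6 - 3/3) = 2*(6 - 3*⅓) = 2*(6 - 1) = 2*5 = 10)
H = 10
H*660 = 10*660 = 6600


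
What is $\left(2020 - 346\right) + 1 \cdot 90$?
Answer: $1764$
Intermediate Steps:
$\left(2020 - 346\right) + 1 \cdot 90 = 1674 + 90 = 1764$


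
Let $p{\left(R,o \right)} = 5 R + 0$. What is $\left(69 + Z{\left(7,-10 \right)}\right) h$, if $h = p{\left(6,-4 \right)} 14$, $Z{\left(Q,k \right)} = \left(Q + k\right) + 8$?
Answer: $31080$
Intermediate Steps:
$Z{\left(Q,k \right)} = 8 + Q + k$
$p{\left(R,o \right)} = 5 R$
$h = 420$ ($h = 5 \cdot 6 \cdot 14 = 30 \cdot 14 = 420$)
$\left(69 + Z{\left(7,-10 \right)}\right) h = \left(69 + \left(8 + 7 - 10\right)\right) 420 = \left(69 + 5\right) 420 = 74 \cdot 420 = 31080$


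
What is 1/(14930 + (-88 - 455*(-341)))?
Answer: 1/169997 ≈ 5.8825e-6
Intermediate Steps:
1/(14930 + (-88 - 455*(-341))) = 1/(14930 + (-88 + 155155)) = 1/(14930 + 155067) = 1/169997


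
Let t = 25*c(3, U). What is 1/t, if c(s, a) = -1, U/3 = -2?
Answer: -1/25 ≈ -0.040000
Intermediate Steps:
U = -6 (U = 3*(-2) = -6)
t = -25 (t = 25*(-1) = -25)
1/t = 1/(-25) = -1/25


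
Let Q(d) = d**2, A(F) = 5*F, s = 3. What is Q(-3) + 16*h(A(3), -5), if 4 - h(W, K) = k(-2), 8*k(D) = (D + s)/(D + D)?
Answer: 147/2 ≈ 73.500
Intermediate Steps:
k(D) = (3 + D)/(16*D) (k(D) = ((D + 3)/(D + D))/8 = ((3 + D)/((2*D)))/8 = ((3 + D)*(1/(2*D)))/8 = ((3 + D)/(2*D))/8 = (3 + D)/(16*D))
h(W, K) = 129/32 (h(W, K) = 4 - (3 - 2)/(16*(-2)) = 4 - (-1)/(16*2) = 4 - 1*(-1/32) = 4 + 1/32 = 129/32)
Q(-3) + 16*h(A(3), -5) = (-3)**2 + 16*(129/32) = 9 + 129/2 = 147/2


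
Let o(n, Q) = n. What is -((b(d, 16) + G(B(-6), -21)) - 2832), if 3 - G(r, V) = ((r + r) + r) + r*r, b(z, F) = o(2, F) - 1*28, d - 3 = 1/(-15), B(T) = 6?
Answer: 2909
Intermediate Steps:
d = 44/15 (d = 3 + 1/(-15) = 3 - 1/15 = 44/15 ≈ 2.9333)
b(z, F) = -26 (b(z, F) = 2 - 1*28 = 2 - 28 = -26)
G(r, V) = 3 - r**2 - 3*r (G(r, V) = 3 - (((r + r) + r) + r*r) = 3 - ((2*r + r) + r**2) = 3 - (3*r + r**2) = 3 - (r**2 + 3*r) = 3 + (-r**2 - 3*r) = 3 - r**2 - 3*r)
-((b(d, 16) + G(B(-6), -21)) - 2832) = -((-26 + (3 - 1*6**2 - 3*6)) - 2832) = -((-26 + (3 - 1*36 - 18)) - 2832) = -((-26 + (3 - 36 - 18)) - 2832) = -((-26 - 51) - 2832) = -(-77 - 2832) = -1*(-2909) = 2909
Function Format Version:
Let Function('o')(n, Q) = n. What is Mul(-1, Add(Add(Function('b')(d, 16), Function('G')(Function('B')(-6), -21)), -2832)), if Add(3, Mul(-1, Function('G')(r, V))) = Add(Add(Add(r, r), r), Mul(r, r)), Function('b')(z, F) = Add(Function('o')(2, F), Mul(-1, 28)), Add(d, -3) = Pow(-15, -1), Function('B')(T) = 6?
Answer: 2909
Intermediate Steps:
d = Rational(44, 15) (d = Add(3, Pow(-15, -1)) = Add(3, Rational(-1, 15)) = Rational(44, 15) ≈ 2.9333)
Function('b')(z, F) = -26 (Function('b')(z, F) = Add(2, Mul(-1, 28)) = Add(2, -28) = -26)
Function('G')(r, V) = Add(3, Mul(-1, Pow(r, 2)), Mul(-3, r)) (Function('G')(r, V) = Add(3, Mul(-1, Add(Add(Add(r, r), r), Mul(r, r)))) = Add(3, Mul(-1, Add(Add(Mul(2, r), r), Pow(r, 2)))) = Add(3, Mul(-1, Add(Mul(3, r), Pow(r, 2)))) = Add(3, Mul(-1, Add(Pow(r, 2), Mul(3, r)))) = Add(3, Add(Mul(-1, Pow(r, 2)), Mul(-3, r))) = Add(3, Mul(-1, Pow(r, 2)), Mul(-3, r)))
Mul(-1, Add(Add(Function('b')(d, 16), Function('G')(Function('B')(-6), -21)), -2832)) = Mul(-1, Add(Add(-26, Add(3, Mul(-1, Pow(6, 2)), Mul(-3, 6))), -2832)) = Mul(-1, Add(Add(-26, Add(3, Mul(-1, 36), -18)), -2832)) = Mul(-1, Add(Add(-26, Add(3, -36, -18)), -2832)) = Mul(-1, Add(Add(-26, -51), -2832)) = Mul(-1, Add(-77, -2832)) = Mul(-1, -2909) = 2909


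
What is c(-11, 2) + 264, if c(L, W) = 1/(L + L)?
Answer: 5807/22 ≈ 263.95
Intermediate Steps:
c(L, W) = 1/(2*L)
c(-11, 2) + 264 = (½)/(-11) + 264 = (½)*(-1/11) + 264 = -1/22 + 264 = 5807/22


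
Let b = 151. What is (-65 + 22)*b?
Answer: -6493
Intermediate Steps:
(-65 + 22)*b = (-65 + 22)*151 = -43*151 = -6493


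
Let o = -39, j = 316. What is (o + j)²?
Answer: 76729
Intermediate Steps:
(o + j)² = (-39 + 316)² = 277² = 76729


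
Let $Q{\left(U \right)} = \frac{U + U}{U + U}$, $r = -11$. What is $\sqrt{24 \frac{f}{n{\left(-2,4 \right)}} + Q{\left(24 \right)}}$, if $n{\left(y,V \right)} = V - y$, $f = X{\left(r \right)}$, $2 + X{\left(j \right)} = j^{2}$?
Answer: $3 \sqrt{53} \approx 21.84$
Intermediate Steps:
$X{\left(j \right)} = -2 + j^{2}$
$f = 119$ ($f = -2 + \left(-11\right)^{2} = -2 + 121 = 119$)
$Q{\left(U \right)} = 1$ ($Q{\left(U \right)} = \frac{2 U}{2 U} = 2 U \frac{1}{2 U} = 1$)
$\sqrt{24 \frac{f}{n{\left(-2,4 \right)}} + Q{\left(24 \right)}} = \sqrt{24 \frac{119}{4 - -2} + 1} = \sqrt{24 \frac{119}{4 + 2} + 1} = \sqrt{24 \cdot \frac{119}{6} + 1} = \sqrt{476 + 1} = \sqrt{477} = 3 \sqrt{53}$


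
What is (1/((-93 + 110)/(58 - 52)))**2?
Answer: 36/289 ≈ 0.12457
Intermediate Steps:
(1/((-93 + 110)/(58 - 52)))**2 = (1/(17/6))**2 = (6/17)**2 = 36/289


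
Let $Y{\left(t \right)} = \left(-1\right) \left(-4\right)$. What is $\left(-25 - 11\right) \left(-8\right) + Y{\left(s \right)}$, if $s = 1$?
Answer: $292$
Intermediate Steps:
$Y{\left(t \right)} = 4$
$\left(-25 - 11\right) \left(-8\right) + Y{\left(s \right)} = \left(-25 - 11\right) \left(-8\right) + 4 = \left(-36\right) \left(-8\right) + 4 = 288 + 4 = 292$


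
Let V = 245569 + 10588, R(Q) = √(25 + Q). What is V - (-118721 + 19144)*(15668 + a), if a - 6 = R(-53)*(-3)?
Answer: 1561026055 - 597462*I*√7 ≈ 1.561e+9 - 1.5807e+6*I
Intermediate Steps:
a = 6 - 6*I*√7 (a = 6 + √(25 - 53)*(-3) = 6 + √(-28)*(-3) = 6 + (2*I*√7)*(-3) = 6 - 6*I*√7 ≈ 6.0 - 15.875*I)
V = 256157
V - (-118721 + 19144)*(15668 + a) = 256157 - (-118721 + 19144)*(15668 + (6 - 6*I*√7)) = 256157 - (-99577)*(15674 - 6*I*√7) = 256157 - (-1560769898 + 597462*I*√7) = 256157 + (1560769898 - 597462*I*√7) = 1561026055 - 597462*I*√7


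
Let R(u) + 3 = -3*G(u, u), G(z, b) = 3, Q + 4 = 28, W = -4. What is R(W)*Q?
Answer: -288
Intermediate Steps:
Q = 24 (Q = -4 + 28 = 24)
R(u) = -12 (R(u) = -3 - 3*3 = -3 - 9 = -12)
R(W)*Q = -12*24 = -288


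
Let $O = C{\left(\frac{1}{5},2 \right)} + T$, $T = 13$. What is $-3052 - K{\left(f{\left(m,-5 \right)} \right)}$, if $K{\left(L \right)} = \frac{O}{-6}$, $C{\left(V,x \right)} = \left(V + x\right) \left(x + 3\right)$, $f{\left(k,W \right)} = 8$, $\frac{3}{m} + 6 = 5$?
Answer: $-3048$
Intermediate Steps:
$m = -3$ ($m = \frac{3}{-6 + 5} = \frac{3}{-1} = 3 \left(-1\right) = -3$)
$C{\left(V,x \right)} = \left(3 + x\right) \left(V + x\right)$ ($C{\left(V,x \right)} = \left(V + x\right) \left(3 + x\right) = \left(3 + x\right) \left(V + x\right)$)
$O = 24$ ($O = \left(2^{2} + \frac{3}{5} + 3 \cdot 2 + \frac{1}{5} \cdot 2\right) + 13 = \left(4 + 3 \cdot \frac{1}{5} + 6 + \frac{1}{5} \cdot 2\right) + 13 = \left(4 + \frac{3}{5} + 6 + \frac{2}{5}\right) + 13 = 11 + 13 = 24$)
$K{\left(L \right)} = -4$ ($K{\left(L \right)} = \frac{24}{-6} = 24 \left(- \frac{1}{6}\right) = -4$)
$-3052 - K{\left(f{\left(m,-5 \right)} \right)} = -3052 - -4 = -3052 + 4 = -3048$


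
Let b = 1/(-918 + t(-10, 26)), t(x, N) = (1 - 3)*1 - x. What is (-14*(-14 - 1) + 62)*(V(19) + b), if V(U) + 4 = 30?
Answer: 3217624/455 ≈ 7071.7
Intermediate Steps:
V(U) = 26 (V(U) = -4 + 30 = 26)
t(x, N) = -2 - x (t(x, N) = -2*1 - x = -2 - x)
b = -1/910 (b = 1/(-918 + (-2 - 1*(-10))) = 1/(-918 + (-2 + 10)) = 1/(-918 + 8) = 1/(-910) = -1/910 ≈ -0.0010989)
(-14*(-14 - 1) + 62)*(V(19) + b) = (-14*(-14 - 1) + 62)*(26 - 1/910) = (-14*(-15) + 62)*(23659/910) = (210 + 62)*(23659/910) = 272*(23659/910) = 3217624/455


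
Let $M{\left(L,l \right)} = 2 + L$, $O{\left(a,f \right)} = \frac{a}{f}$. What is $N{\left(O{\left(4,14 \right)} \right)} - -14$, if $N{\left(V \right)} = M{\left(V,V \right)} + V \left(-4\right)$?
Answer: $\frac{106}{7} \approx 15.143$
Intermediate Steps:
$N{\left(V \right)} = 2 - 3 V$ ($N{\left(V \right)} = \left(2 + V\right) + V \left(-4\right) = \left(2 + V\right) - 4 V = 2 - 3 V$)
$N{\left(O{\left(4,14 \right)} \right)} - -14 = \left(2 - 3 \cdot \frac{4}{14}\right) - -14 = \left(2 - 3 \cdot 4 \cdot \frac{1}{14}\right) + 14 = \left(2 - \frac{6}{7}\right) + 14 = \frac{8}{7} + 14 = \frac{106}{7}$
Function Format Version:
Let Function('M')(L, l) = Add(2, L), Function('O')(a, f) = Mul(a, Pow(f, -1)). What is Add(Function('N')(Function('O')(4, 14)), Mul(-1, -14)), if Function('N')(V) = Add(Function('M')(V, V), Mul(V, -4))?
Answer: Rational(106, 7) ≈ 15.143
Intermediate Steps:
Function('N')(V) = Add(2, Mul(-3, V)) (Function('N')(V) = Add(Add(2, V), Mul(V, -4)) = Add(Add(2, V), Mul(-4, V)) = Add(2, Mul(-3, V)))
Add(Function('N')(Function('O')(4, 14)), Mul(-1, -14)) = Add(Add(2, Mul(-3, Mul(4, Pow(14, -1)))), Mul(-1, -14)) = Add(Add(2, Mul(-3, Mul(4, Rational(1, 14)))), 14) = Add(Add(2, Mul(-3, Rational(2, 7))), 14) = Add(Add(2, Rational(-6, 7)), 14) = Add(Rational(8, 7), 14) = Rational(106, 7)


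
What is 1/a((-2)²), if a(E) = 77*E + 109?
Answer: 1/417 ≈ 0.0023981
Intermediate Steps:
a(E) = 109 + 77*E
1/a((-2)²) = 1/(109 + 77*(-2)²) = 1/(109 + 77*4) = 1/(109 + 308) = 1/417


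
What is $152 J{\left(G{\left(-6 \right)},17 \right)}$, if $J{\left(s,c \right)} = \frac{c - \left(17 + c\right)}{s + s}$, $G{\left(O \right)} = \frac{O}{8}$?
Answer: $\frac{5168}{3} \approx 1722.7$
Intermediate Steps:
$G{\left(O \right)} = \frac{O}{8}$ ($G{\left(O \right)} = O \frac{1}{8} = \frac{O}{8}$)
$J{\left(s,c \right)} = - \frac{17}{2 s}$
$152 J{\left(G{\left(-6 \right)},17 \right)} = 152 \left(- \frac{17}{2 \cdot \frac{1}{8} \left(-6\right)}\right) = 152 \left(- \frac{17}{2 \left(- \frac{3}{4}\right)}\right) = 152 \left(\left(- \frac{17}{2}\right) \left(- \frac{4}{3}\right)\right) = 152 \cdot \frac{34}{3} = \frac{5168}{3}$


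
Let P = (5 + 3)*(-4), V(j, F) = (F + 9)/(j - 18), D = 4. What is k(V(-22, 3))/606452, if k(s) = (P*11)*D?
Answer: -32/13783 ≈ -0.0023217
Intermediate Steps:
V(j, F) = (9 + F)/(-18 + j)
P = -32 (P = 8*(-4) = -32)
k(s) = -1408 (k(s) = -32*11*4 = -352*4 = -1408)
k(V(-22, 3))/606452 = -1408/606452 = -1408*1/606452 = -32/13783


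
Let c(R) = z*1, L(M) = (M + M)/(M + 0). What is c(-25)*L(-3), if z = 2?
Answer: 4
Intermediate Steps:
L(M) = 2 (L(M) = (2*M)/M = 2)
c(R) = 2 (c(R) = 2*1 = 2)
c(-25)*L(-3) = 2*2 = 4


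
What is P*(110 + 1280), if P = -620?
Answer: -861800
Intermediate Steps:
P*(110 + 1280) = -620*(110 + 1280) = -620*1390 = -861800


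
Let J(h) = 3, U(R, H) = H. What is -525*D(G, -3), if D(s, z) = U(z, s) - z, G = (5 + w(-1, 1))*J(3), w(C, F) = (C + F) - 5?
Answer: -1575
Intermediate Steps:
w(C, F) = -5 + C + F
G = 0 (G = (5 + (-5 - 1 + 1))*3 = (5 - 5)*3 = 0*3 = 0)
D(s, z) = s - z
-525*D(G, -3) = -525*(0 - 1*(-3)) = -525*(0 + 3) = -525*3 = -1575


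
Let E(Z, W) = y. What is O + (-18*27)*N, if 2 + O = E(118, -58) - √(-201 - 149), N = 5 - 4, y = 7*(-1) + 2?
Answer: -493 - 5*I*√14 ≈ -493.0 - 18.708*I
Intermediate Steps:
y = -5 (y = -7 + 2 = -5)
E(Z, W) = -5
N = 1
O = -7 - 5*I*√14 (O = -2 + (-5 - √(-201 - 149)) = -2 + (-5 - √(-350)) = -2 + (-5 - 5*I*√14) = -7 - 5*I*√14 ≈ -7.0 - 18.708*I)
O + (-18*27)*N = (-7 - 5*I*√14) - 18*27*1 = (-7 - 5*I*√14) - 486*1 = (-7 - 5*I*√14) - 486 = -493 - 5*I*√14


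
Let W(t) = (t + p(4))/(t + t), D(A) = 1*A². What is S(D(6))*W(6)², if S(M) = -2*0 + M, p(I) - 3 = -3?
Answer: 9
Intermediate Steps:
p(I) = 0 (p(I) = 3 - 3 = 0)
D(A) = A²
W(t) = ½ (W(t) = (t + 0)/(t + t) = t/((2*t)) = t*(1/(2*t)) = ½)
S(M) = M (S(M) = 0 + M = M)
S(D(6))*W(6)² = 6²*(½)² = 36*(¼) = 9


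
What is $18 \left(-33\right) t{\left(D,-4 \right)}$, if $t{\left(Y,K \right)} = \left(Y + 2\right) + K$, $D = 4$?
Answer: $-1188$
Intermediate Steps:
$t{\left(Y,K \right)} = 2 + K + Y$ ($t{\left(Y,K \right)} = \left(2 + Y\right) + K = 2 + K + Y$)
$18 \left(-33\right) t{\left(D,-4 \right)} = 18 \left(-33\right) \left(2 - 4 + 4\right) = \left(-594\right) 2 = -1188$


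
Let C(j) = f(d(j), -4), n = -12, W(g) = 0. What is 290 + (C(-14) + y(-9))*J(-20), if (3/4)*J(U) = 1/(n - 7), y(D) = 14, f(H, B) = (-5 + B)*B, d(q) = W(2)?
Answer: 16330/57 ≈ 286.49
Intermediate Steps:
d(q) = 0
f(H, B) = B*(-5 + B)
C(j) = 36 (C(j) = -4*(-5 - 4) = -4*(-9) = 36)
J(U) = -4/57 (J(U) = 4/(3*(-12 - 7)) = (4/3)/(-19) = (4/3)*(-1/19) = -4/57)
290 + (C(-14) + y(-9))*J(-20) = 290 + (36 + 14)*(-4/57) = 290 + 50*(-4/57) = 290 - 200/57 = 16330/57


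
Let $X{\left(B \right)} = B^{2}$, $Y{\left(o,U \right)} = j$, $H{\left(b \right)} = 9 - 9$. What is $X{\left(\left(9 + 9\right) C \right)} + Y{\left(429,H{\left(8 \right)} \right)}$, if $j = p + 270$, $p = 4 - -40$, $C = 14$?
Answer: $63818$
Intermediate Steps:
$p = 44$ ($p = 4 + 40 = 44$)
$H{\left(b \right)} = 0$
$j = 314$ ($j = 44 + 270 = 314$)
$Y{\left(o,U \right)} = 314$
$X{\left(\left(9 + 9\right) C \right)} + Y{\left(429,H{\left(8 \right)} \right)} = \left(\left(9 + 9\right) 14\right)^{2} + 314 = \left(18 \cdot 14\right)^{2} + 314 = 252^{2} + 314 = 63504 + 314 = 63818$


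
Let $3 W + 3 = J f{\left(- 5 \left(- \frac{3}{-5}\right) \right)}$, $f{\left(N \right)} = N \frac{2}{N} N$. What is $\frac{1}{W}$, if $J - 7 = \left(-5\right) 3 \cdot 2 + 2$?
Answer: $\frac{1}{41} \approx 0.02439$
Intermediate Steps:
$f{\left(N \right)} = 2 N$
$J = -21$ ($J = 7 + \left(\left(-5\right) 3 \cdot 2 + 2\right) = 7 + \left(\left(-15\right) 2 + 2\right) = 7 + \left(-30 + 2\right) = 7 - 28 = -21$)
$W = 41$ ($W = -1 + \frac{\left(-21\right) 2 \left(- 5 \left(- \frac{3}{-5}\right)\right)}{3} = -1 + \frac{\left(-21\right) 2 \left(- 5 \left(\left(-3\right) \left(- \frac{1}{5}\right)\right)\right)}{3} = -1 + \frac{\left(-21\right) 2 \left(\left(-5\right) \frac{3}{5}\right)}{3} = -1 + \frac{\left(-21\right) 2 \left(-3\right)}{3} = -1 + \frac{\left(-21\right) \left(-6\right)}{3} = -1 + \frac{1}{3} \cdot 126 = -1 + 42 = 41$)
$\frac{1}{W} = \frac{1}{41}$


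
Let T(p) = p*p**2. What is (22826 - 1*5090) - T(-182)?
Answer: 6046304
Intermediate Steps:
T(p) = p**3
(22826 - 1*5090) - T(-182) = (22826 - 1*5090) - 1*(-182)**3 = (22826 - 5090) - 1*(-6028568) = 17736 + 6028568 = 6046304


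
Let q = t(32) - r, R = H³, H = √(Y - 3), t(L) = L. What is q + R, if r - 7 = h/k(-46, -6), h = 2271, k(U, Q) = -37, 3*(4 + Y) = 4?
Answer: 3196/37 - 17*I*√51/9 ≈ 86.378 - 13.489*I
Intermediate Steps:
Y = -8/3 (Y = -4 + (⅓)*4 = -4 + 4/3 = -8/3 ≈ -2.6667)
H = I*√51/3 (H = √(-8/3 - 3) = √(-17/3) = I*√51/3 ≈ 2.3805*I)
r = -2012/37 (r = 7 + 2271/(-37) = 7 + 2271*(-1/37) = 7 - 2271/37 = -2012/37 ≈ -54.378)
R = -17*I*√51/9 (R = (I*√51/3)³ = -17*I*√51/9 ≈ -13.489*I)
q = 3196/37 (q = 32 - 1*(-2012/37) = 32 + 2012/37 = 3196/37 ≈ 86.378)
q + R = 3196/37 - 17*I*√51/9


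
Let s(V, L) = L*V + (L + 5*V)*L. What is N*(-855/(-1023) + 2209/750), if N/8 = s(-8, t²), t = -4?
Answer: -1980454912/127875 ≈ -15487.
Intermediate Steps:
s(V, L) = L*V + L*(L + 5*V)
N = -4096 (N = 8*((-4)²*((-4)² + 6*(-8))) = 8*(16*(16 - 48)) = 8*(16*(-32)) = 8*(-512) = -4096)
N*(-855/(-1023) + 2209/750) = -4096*(-855/(-1023) + 2209/750) = -4096*(-855*(-1/1023) + 2209*(1/750)) = -4096*(285/341 + 2209/750) = -4096*967019/255750 = -1980454912/127875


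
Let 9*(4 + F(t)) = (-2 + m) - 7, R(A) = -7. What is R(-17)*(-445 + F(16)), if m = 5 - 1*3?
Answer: 28336/9 ≈ 3148.4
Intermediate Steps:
m = 2 (m = 5 - 3 = 2)
F(t) = -43/9 (F(t) = -4 + ((-2 + 2) - 7)/9 = -4 + (0 - 7)/9 = -4 + (1/9)*(-7) = -4 - 7/9 = -43/9)
R(-17)*(-445 + F(16)) = -7*(-445 - 43/9) = -7*(-4048/9) = 28336/9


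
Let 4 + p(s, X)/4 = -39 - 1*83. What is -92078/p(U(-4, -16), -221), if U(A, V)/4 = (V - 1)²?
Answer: 6577/36 ≈ 182.69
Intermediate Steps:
U(A, V) = 4*(-1 + V)² (U(A, V) = 4*(V - 1)² = 4*(-1 + V)²)
p(s, X) = -504 (p(s, X) = -16 + 4*(-39 - 1*83) = -16 + 4*(-39 - 83) = -16 + 4*(-122) = -16 - 488 = -504)
-92078/p(U(-4, -16), -221) = -92078/(-504) = -92078*(-1/504) = 6577/36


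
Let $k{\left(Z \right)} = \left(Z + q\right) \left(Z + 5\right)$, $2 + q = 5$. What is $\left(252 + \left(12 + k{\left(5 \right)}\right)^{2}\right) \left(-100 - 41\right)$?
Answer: $-1228956$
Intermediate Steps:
$q = 3$ ($q = -2 + 5 = 3$)
$k{\left(Z \right)} = \left(3 + Z\right) \left(5 + Z\right)$ ($k{\left(Z \right)} = \left(Z + 3\right) \left(Z + 5\right) = \left(3 + Z\right) \left(5 + Z\right)$)
$\left(252 + \left(12 + k{\left(5 \right)}\right)^{2}\right) \left(-100 - 41\right) = \left(252 + \left(12 + \left(15 + 5^{2} + 8 \cdot 5\right)\right)^{2}\right) \left(-100 - 41\right) = \left(252 + \left(12 + \left(15 + 25 + 40\right)\right)^{2}\right) \left(-141\right) = \left(252 + \left(12 + 80\right)^{2}\right) \left(-141\right) = \left(252 + 92^{2}\right) \left(-141\right) = \left(252 + 8464\right) \left(-141\right) = 8716 \left(-141\right) = -1228956$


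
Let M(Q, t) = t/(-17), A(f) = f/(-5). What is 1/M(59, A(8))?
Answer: 85/8 ≈ 10.625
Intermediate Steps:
A(f) = -f/5 (A(f) = f*(-⅕) = -f/5)
M(Q, t) = -t/17 (M(Q, t) = t*(-1/17) = -t/17)
1/M(59, A(8)) = 1/(-(-1)*8/85) = 1/(-1/17*(-8/5)) = 1/(8/85) = 85/8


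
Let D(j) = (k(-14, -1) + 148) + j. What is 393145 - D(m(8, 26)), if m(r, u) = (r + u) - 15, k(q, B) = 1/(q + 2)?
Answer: 4715737/12 ≈ 3.9298e+5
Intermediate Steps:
k(q, B) = 1/(2 + q)
m(r, u) = -15 + r + u
D(j) = 1775/12 + j (D(j) = (1/(2 - 14) + 148) + j = (1/(-12) + 148) + j = (-1/12 + 148) + j = 1775/12 + j)
393145 - D(m(8, 26)) = 393145 - (1775/12 + (-15 + 8 + 26)) = 393145 - (1775/12 + 19) = 393145 - 1*2003/12 = 393145 - 2003/12 = 4715737/12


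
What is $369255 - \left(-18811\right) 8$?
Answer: $519743$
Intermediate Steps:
$369255 - \left(-18811\right) 8 = 369255 - -150488 = 369255 + 150488 = 519743$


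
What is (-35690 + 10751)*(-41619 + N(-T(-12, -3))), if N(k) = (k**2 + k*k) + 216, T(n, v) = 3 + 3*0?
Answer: 1032100515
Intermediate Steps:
T(n, v) = 3 (T(n, v) = 3 + 0 = 3)
N(k) = 216 + 2*k**2 (N(k) = (k**2 + k**2) + 216 = 2*k**2 + 216 = 216 + 2*k**2)
(-35690 + 10751)*(-41619 + N(-T(-12, -3))) = (-35690 + 10751)*(-41619 + (216 + 2*(-1*3)**2)) = -24939*(-41619 + (216 + 2*(-3)**2)) = -24939*(-41619 + (216 + 2*9)) = -24939*(-41619 + (216 + 18)) = -24939*(-41619 + 234) = -24939*(-41385) = 1032100515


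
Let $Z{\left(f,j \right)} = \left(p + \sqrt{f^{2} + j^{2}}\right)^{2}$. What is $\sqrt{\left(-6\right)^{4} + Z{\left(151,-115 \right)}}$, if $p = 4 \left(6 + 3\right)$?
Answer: $\sqrt{38618 + 72 \sqrt{36026}} \approx 228.66$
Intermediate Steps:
$p = 36$ ($p = 4 \cdot 9 = 36$)
$Z{\left(f,j \right)} = \left(36 + \sqrt{f^{2} + j^{2}}\right)^{2}$
$\sqrt{\left(-6\right)^{4} + Z{\left(151,-115 \right)}} = \sqrt{\left(-6\right)^{4} + \left(36 + \sqrt{151^{2} + \left(-115\right)^{2}}\right)^{2}} = \sqrt{1296 + \left(36 + \sqrt{22801 + 13225}\right)^{2}} = \sqrt{1296 + \left(36 + \sqrt{36026}\right)^{2}}$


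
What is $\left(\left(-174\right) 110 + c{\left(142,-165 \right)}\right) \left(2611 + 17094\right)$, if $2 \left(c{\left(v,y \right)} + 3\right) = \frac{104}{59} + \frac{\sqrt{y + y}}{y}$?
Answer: $- \frac{22254531425}{59} - \frac{3941 i \sqrt{330}}{66} \approx -3.772 \cdot 10^{8} - 1084.7 i$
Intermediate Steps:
$c{\left(v,y \right)} = - \frac{125}{59} + \frac{\sqrt{2}}{2 \sqrt{y}}$ ($c{\left(v,y \right)} = -3 + \frac{\frac{104}{59} + \frac{\sqrt{y + y}}{y}}{2} = -3 + \frac{104 \cdot \frac{1}{59} + \frac{\sqrt{2 y}}{y}}{2} = -3 + \frac{\frac{104}{59} + \frac{\sqrt{2} \sqrt{y}}{y}}{2} = -3 + \frac{\frac{104}{59} + \frac{\sqrt{2}}{\sqrt{y}}}{2} = -3 + \left(\frac{52}{59} + \frac{\sqrt{2}}{2 \sqrt{y}}\right) = - \frac{125}{59} + \frac{\sqrt{2}}{2 \sqrt{y}}$)
$\left(\left(-174\right) 110 + c{\left(142,-165 \right)}\right) \left(2611 + 17094\right) = \left(\left(-174\right) 110 - \left(\frac{125}{59} - \frac{\sqrt{2}}{2 i \sqrt{165}}\right)\right) \left(2611 + 17094\right) = \left(-19140 - \left(\frac{125}{59} - \frac{\sqrt{2} \left(- \frac{i \sqrt{165}}{165}\right)}{2}\right)\right) 19705 = \left(-19140 - \left(\frac{125}{59} + \frac{i \sqrt{330}}{330}\right)\right) 19705 = \left(- \frac{1129385}{59} - \frac{i \sqrt{330}}{330}\right) 19705 = - \frac{22254531425}{59} - \frac{3941 i \sqrt{330}}{66}$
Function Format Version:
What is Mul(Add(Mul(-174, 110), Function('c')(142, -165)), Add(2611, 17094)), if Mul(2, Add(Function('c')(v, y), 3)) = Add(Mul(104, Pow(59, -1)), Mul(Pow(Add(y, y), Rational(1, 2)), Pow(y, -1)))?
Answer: Add(Rational(-22254531425, 59), Mul(Rational(-3941, 66), I, Pow(330, Rational(1, 2)))) ≈ Add(-3.7720e+8, Mul(-1084.7, I))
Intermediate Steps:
Function('c')(v, y) = Add(Rational(-125, 59), Mul(Rational(1, 2), Pow(2, Rational(1, 2)), Pow(y, Rational(-1, 2)))) (Function('c')(v, y) = Add(-3, Mul(Rational(1, 2), Add(Mul(104, Pow(59, -1)), Mul(Pow(Add(y, y), Rational(1, 2)), Pow(y, -1))))) = Add(-3, Mul(Rational(1, 2), Add(Mul(104, Rational(1, 59)), Mul(Pow(Mul(2, y), Rational(1, 2)), Pow(y, -1))))) = Add(-3, Mul(Rational(1, 2), Add(Rational(104, 59), Mul(Mul(Pow(2, Rational(1, 2)), Pow(y, Rational(1, 2))), Pow(y, -1))))) = Add(-3, Mul(Rational(1, 2), Add(Rational(104, 59), Mul(Pow(2, Rational(1, 2)), Pow(y, Rational(-1, 2)))))) = Add(-3, Add(Rational(52, 59), Mul(Rational(1, 2), Pow(2, Rational(1, 2)), Pow(y, Rational(-1, 2))))) = Add(Rational(-125, 59), Mul(Rational(1, 2), Pow(2, Rational(1, 2)), Pow(y, Rational(-1, 2)))))
Mul(Add(Mul(-174, 110), Function('c')(142, -165)), Add(2611, 17094)) = Mul(Add(Mul(-174, 110), Add(Rational(-125, 59), Mul(Rational(1, 2), Pow(2, Rational(1, 2)), Pow(-165, Rational(-1, 2))))), Add(2611, 17094)) = Mul(Add(-19140, Add(Rational(-125, 59), Mul(Rational(1, 2), Pow(2, Rational(1, 2)), Mul(Rational(-1, 165), I, Pow(165, Rational(1, 2)))))), 19705) = Mul(Add(-19140, Add(Rational(-125, 59), Mul(Rational(-1, 330), I, Pow(330, Rational(1, 2))))), 19705) = Mul(Add(Rational(-1129385, 59), Mul(Rational(-1, 330), I, Pow(330, Rational(1, 2)))), 19705) = Add(Rational(-22254531425, 59), Mul(Rational(-3941, 66), I, Pow(330, Rational(1, 2))))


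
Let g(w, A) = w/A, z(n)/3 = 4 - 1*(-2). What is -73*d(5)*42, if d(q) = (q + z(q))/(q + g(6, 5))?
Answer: -352590/31 ≈ -11374.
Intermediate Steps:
z(n) = 18 (z(n) = 3*(4 - 1*(-2)) = 3*(4 + 2) = 3*6 = 18)
d(q) = (18 + q)/(6/5 + q) (d(q) = (q + 18)/(q + 6/5) = (18 + q)/(q + 6*(1/5)) = (18 + q)/(q + 6/5) = (18 + q)/(6/5 + q))
-73*d(5)*42 = -365*(18 + 5)/(6 + 5*5)*42 = -365*23/(6 + 25)*42 = -365*23/31*42 = -73*115/31*42 = -8395/31*42 = -352590/31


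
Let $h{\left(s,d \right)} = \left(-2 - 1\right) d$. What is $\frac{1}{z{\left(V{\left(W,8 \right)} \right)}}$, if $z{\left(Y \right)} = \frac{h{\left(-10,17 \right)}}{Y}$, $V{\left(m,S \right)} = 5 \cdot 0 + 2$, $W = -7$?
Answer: $- \frac{2}{51} \approx -0.039216$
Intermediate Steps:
$h{\left(s,d \right)} = - 3 d$
$V{\left(m,S \right)} = 2$ ($V{\left(m,S \right)} = 0 + 2 = 2$)
$z{\left(Y \right)} = - \frac{51}{Y}$ ($z{\left(Y \right)} = \frac{\left(-3\right) 17}{Y} = - \frac{51}{Y}$)
$\frac{1}{z{\left(V{\left(W,8 \right)} \right)}} = \frac{1}{\left(-51\right) \frac{1}{2}} = \frac{1}{- \frac{51}{2}} = - \frac{2}{51}$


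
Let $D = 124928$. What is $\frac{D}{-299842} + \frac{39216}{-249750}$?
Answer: $- \frac{3579947656}{6240461625} \approx -0.57367$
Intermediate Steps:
$\frac{D}{-299842} + \frac{39216}{-249750} = \frac{124928}{-299842} + \frac{39216}{-249750} = 124928 \left(- \frac{1}{299842}\right) + 39216 \left(- \frac{1}{249750}\right) = - \frac{62464}{149921} - \frac{6536}{41625} = - \frac{3579947656}{6240461625}$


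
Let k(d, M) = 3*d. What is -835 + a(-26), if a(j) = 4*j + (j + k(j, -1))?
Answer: -1043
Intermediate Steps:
a(j) = 8*j (a(j) = 4*j + (j + 3*j) = 4*j + 4*j = 8*j)
-835 + a(-26) = -835 + 8*(-26) = -835 - 208 = -1043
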